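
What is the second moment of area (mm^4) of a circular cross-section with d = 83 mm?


r = d / 2 = 83 / 2 = 41.5 mm
I = pi * r^4 / 4 = pi * 41.5^4 / 4
= 2329604.88 mm^4

2329604.88 mm^4


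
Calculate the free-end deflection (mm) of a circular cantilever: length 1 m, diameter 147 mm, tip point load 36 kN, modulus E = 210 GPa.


I = pi * d^4 / 64 = pi * 147^4 / 64 = 22921299.6 mm^4
L = 1000.0 mm, P = 36000.0 N, E = 210000.0 MPa
delta = P * L^3 / (3 * E * I)
= 36000.0 * 1000.0^3 / (3 * 210000.0 * 22921299.6)
= 2.493 mm

2.493 mm


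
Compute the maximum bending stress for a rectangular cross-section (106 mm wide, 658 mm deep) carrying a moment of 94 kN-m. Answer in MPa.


I = b * h^3 / 12 = 106 * 658^3 / 12 = 2516531089.33 mm^4
y = h / 2 = 658 / 2 = 329.0 mm
M = 94 kN-m = 94000000.0 N-mm
sigma = M * y / I = 94000000.0 * 329.0 / 2516531089.33
= 12.29 MPa

12.29 MPa


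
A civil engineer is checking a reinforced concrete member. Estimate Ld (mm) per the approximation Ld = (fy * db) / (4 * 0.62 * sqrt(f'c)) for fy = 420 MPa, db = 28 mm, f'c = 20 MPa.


Ld = (fy * db) / (4 * 0.62 * sqrt(f'c))
= (420 * 28) / (4 * 0.62 * sqrt(20))
= 11760 / 11.0909
= 1060.33 mm

1060.33 mm


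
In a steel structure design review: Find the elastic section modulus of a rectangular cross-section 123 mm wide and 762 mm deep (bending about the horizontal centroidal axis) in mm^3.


S = b * h^2 / 6
= 123 * 762^2 / 6
= 123 * 580644 / 6
= 11903202.0 mm^3

11903202.0 mm^3


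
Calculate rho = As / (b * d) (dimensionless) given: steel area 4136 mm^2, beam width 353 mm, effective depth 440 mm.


rho = As / (b * d)
= 4136 / (353 * 440)
= 4136 / 155320
= 0.026629 (dimensionless)

0.026629 (dimensionless)


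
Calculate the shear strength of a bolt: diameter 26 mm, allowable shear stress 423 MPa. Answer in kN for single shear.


A = pi * d^2 / 4 = pi * 26^2 / 4 = 530.9292 mm^2
V = f_v * A / 1000 = 423 * 530.9292 / 1000
= 224.583 kN

224.583 kN


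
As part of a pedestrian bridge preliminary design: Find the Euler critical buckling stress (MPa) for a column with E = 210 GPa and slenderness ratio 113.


sigma_cr = pi^2 * E / lambda^2
= 9.8696 * 210000.0 / 113^2
= 9.8696 * 210000.0 / 12769
= 162.3163 MPa

162.3163 MPa


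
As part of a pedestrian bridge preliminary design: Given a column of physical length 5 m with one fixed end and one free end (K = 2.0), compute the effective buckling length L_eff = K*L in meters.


L_eff = K * L
= 2.0 * 5
= 10.0 m

10.0 m


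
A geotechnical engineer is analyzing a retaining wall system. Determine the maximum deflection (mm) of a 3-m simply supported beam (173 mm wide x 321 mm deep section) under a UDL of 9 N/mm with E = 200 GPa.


I = 173 * 321^3 / 12 = 476847987.75 mm^4
L = 3000.0 mm, w = 9 N/mm, E = 200000.0 MPa
delta = 5 * w * L^4 / (384 * E * I)
= 5 * 9 * 3000.0^4 / (384 * 200000.0 * 476847987.75)
= 0.0995 mm

0.0995 mm


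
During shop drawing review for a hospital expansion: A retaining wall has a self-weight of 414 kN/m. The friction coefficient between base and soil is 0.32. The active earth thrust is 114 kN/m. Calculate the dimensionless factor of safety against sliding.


Resisting force = mu * W = 0.32 * 414 = 132.48 kN/m
FOS = Resisting / Driving = 132.48 / 114
= 1.1621 (dimensionless)

1.1621 (dimensionless)


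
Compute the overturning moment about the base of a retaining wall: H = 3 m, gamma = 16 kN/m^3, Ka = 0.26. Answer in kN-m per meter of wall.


Pa = 0.5 * Ka * gamma * H^2
= 0.5 * 0.26 * 16 * 3^2
= 18.72 kN/m
Arm = H / 3 = 3 / 3 = 1.0 m
Mo = Pa * arm = Pa * H / 3 = 18.72 * 3 / 3 = 18.72 kN-m/m

18.72 kN-m/m


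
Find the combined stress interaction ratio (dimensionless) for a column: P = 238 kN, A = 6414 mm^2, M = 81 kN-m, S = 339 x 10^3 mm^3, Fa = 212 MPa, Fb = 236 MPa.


f_a = P / A = 238000.0 / 6414 = 37.1063 MPa
f_b = M / S = 81000000.0 / 339000.0 = 238.9381 MPa
Ratio = f_a / Fa + f_b / Fb
= 37.1063 / 212 + 238.9381 / 236
= 1.1875 (dimensionless)

1.1875 (dimensionless)


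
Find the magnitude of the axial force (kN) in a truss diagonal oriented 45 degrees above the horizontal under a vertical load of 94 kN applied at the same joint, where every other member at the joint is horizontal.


At the joint, only the diagonal has a vertical component, so vertical equilibrium gives:
F * sin(45) = 94
F = 94 / sin(45)
= 94 / 0.707107
= 132.94 kN

132.94 kN


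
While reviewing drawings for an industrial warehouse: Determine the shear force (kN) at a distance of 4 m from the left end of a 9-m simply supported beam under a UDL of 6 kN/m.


R_A = w * L / 2 = 6 * 9 / 2 = 27.0 kN
V(x) = R_A - w * x = 27.0 - 6 * 4
= 3.0 kN

3.0 kN


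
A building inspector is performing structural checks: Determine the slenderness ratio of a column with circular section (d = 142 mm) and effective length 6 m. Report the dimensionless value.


Radius of gyration r = d / 4 = 142 / 4 = 35.5 mm
L_eff = 6000.0 mm
Slenderness ratio = L / r = 6000.0 / 35.5 = 169.01 (dimensionless)

169.01 (dimensionless)


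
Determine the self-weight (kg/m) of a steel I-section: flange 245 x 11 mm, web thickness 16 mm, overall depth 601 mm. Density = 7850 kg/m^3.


A_flanges = 2 * 245 * 11 = 5390 mm^2
A_web = (601 - 2 * 11) * 16 = 9264 mm^2
A_total = 5390 + 9264 = 14654 mm^2 = 0.014654 m^2
Weight = rho * A = 7850 * 0.014654 = 115.0339 kg/m

115.0339 kg/m


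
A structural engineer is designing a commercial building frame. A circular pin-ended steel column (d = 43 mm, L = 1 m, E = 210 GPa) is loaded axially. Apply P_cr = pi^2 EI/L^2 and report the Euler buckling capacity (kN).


I = pi * d^4 / 64 = 167820.0 mm^4
L = 1000.0 mm
P_cr = pi^2 * E * I / L^2
= 9.8696 * 210000.0 * 167820.0 / 1000.0^2
= 347826.58 N = 347.8266 kN

347.8266 kN


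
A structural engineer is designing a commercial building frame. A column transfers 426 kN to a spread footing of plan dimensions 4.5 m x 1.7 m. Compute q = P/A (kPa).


A = 4.5 * 1.7 = 7.65 m^2
q = P / A = 426 / 7.65
= 55.6863 kPa

55.6863 kPa


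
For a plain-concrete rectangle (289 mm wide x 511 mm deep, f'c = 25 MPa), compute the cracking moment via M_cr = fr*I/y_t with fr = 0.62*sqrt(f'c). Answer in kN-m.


fr = 0.62 * sqrt(25) = 0.62 * 5.0 = 3.1 MPa
I = 289 * 511^3 / 12 = 3213507346.58 mm^4
y_t = 255.5 mm
M_cr = fr * I / y_t = 3.1 * 3213507346.58 / 255.5 N-mm
= 38.9897 kN-m

38.9897 kN-m


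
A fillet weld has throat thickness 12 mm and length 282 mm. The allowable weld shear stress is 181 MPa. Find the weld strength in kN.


Strength = throat * length * allowable stress
= 12 * 282 * 181 N
= 612504 N
= 612.5 kN

612.5 kN


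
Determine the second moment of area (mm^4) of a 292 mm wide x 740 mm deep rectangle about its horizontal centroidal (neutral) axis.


I = b * h^3 / 12
= 292 * 740^3 / 12
= 292 * 405224000 / 12
= 9860450666.67 mm^4

9860450666.67 mm^4


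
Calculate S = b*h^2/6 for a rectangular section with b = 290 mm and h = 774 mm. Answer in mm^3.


S = b * h^2 / 6
= 290 * 774^2 / 6
= 290 * 599076 / 6
= 28955340.0 mm^3

28955340.0 mm^3


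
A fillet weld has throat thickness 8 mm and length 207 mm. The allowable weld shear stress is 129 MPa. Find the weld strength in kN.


Strength = throat * length * allowable stress
= 8 * 207 * 129 N
= 213624 N
= 213.62 kN

213.62 kN


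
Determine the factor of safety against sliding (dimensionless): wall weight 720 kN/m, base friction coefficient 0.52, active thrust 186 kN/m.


Resisting force = mu * W = 0.52 * 720 = 374.4 kN/m
FOS = Resisting / Driving = 374.4 / 186
= 2.0129 (dimensionless)

2.0129 (dimensionless)


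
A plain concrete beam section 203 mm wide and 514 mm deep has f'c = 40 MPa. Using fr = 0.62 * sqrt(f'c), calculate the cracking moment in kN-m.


fr = 0.62 * sqrt(40) = 0.62 * 6.3246 = 3.9212 MPa
I = 203 * 514^3 / 12 = 2297228252.67 mm^4
y_t = 257.0 mm
M_cr = fr * I / y_t = 3.9212 * 2297228252.67 / 257.0 N-mm
= 35.0504 kN-m

35.0504 kN-m


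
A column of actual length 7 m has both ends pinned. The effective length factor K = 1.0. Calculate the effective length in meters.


L_eff = K * L
= 1.0 * 7
= 7.0 m

7.0 m


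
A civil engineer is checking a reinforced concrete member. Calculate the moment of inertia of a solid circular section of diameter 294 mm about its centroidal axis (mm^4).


r = d / 2 = 294 / 2 = 147.0 mm
I = pi * r^4 / 4 = pi * 147.0^4 / 4
= 366740793.54 mm^4

366740793.54 mm^4


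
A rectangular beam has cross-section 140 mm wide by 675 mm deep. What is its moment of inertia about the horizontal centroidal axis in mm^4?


I = b * h^3 / 12
= 140 * 675^3 / 12
= 140 * 307546875 / 12
= 3588046875.0 mm^4

3588046875.0 mm^4


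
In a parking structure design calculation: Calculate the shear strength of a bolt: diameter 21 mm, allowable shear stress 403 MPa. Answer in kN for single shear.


A = pi * d^2 / 4 = pi * 21^2 / 4 = 346.3606 mm^2
V = f_v * A / 1000 = 403 * 346.3606 / 1000
= 139.5833 kN

139.5833 kN


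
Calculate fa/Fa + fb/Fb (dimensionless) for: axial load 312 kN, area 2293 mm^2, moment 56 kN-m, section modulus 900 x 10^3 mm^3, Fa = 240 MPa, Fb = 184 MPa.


f_a = P / A = 312000.0 / 2293 = 136.0663 MPa
f_b = M / S = 56000000.0 / 900000.0 = 62.2222 MPa
Ratio = f_a / Fa + f_b / Fb
= 136.0663 / 240 + 62.2222 / 184
= 0.9051 (dimensionless)

0.9051 (dimensionless)


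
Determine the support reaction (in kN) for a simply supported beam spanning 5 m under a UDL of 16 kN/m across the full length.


Total load = w * L = 16 * 5 = 80 kN
By symmetry, each reaction R = total / 2 = 80 / 2 = 40.0 kN

40.0 kN


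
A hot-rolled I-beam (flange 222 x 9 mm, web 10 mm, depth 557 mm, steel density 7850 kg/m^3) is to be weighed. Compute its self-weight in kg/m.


A_flanges = 2 * 222 * 9 = 3996 mm^2
A_web = (557 - 2 * 9) * 10 = 5390 mm^2
A_total = 3996 + 5390 = 9386 mm^2 = 0.009386 m^2
Weight = rho * A = 7850 * 0.009386 = 73.6801 kg/m

73.6801 kg/m


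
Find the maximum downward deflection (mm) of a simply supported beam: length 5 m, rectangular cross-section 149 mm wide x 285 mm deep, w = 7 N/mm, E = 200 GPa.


I = 149 * 285^3 / 12 = 287434968.75 mm^4
L = 5000.0 mm, w = 7 N/mm, E = 200000.0 MPa
delta = 5 * w * L^4 / (384 * E * I)
= 5 * 7 * 5000.0^4 / (384 * 200000.0 * 287434968.75)
= 0.9909 mm

0.9909 mm


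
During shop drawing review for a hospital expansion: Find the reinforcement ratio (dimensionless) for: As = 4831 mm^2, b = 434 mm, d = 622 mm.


rho = As / (b * d)
= 4831 / (434 * 622)
= 4831 / 269948
= 0.017896 (dimensionless)

0.017896 (dimensionless)


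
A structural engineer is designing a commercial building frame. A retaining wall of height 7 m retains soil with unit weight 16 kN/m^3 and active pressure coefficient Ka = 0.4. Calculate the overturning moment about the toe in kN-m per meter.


Pa = 0.5 * Ka * gamma * H^2
= 0.5 * 0.4 * 16 * 7^2
= 156.8 kN/m
Arm = H / 3 = 7 / 3 = 2.3333 m
Mo = Pa * arm = Pa * H / 3 = 156.8 * 7 / 3 = 365.8667 kN-m/m

365.8667 kN-m/m


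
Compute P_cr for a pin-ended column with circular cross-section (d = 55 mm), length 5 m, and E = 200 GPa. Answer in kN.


I = pi * d^4 / 64 = 449180.25 mm^4
L = 5000.0 mm
P_cr = pi^2 * E * I / L^2
= 9.8696 * 200000.0 * 449180.25 / 5000.0^2
= 35465.85 N = 35.4659 kN

35.4659 kN


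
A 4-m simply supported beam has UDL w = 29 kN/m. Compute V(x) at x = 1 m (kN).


R_A = w * L / 2 = 29 * 4 / 2 = 58.0 kN
V(x) = R_A - w * x = 58.0 - 29 * 1
= 29.0 kN

29.0 kN


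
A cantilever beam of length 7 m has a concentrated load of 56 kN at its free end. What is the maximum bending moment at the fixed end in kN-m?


For a cantilever with a point load at the free end:
M_max = P * L = 56 * 7 = 392 kN-m

392 kN-m


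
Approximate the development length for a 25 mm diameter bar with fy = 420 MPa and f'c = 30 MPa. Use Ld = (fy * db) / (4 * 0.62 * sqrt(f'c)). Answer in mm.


Ld = (fy * db) / (4 * 0.62 * sqrt(f'c))
= (420 * 25) / (4 * 0.62 * sqrt(30))
= 10500 / 13.5835
= 773.0 mm

773.0 mm


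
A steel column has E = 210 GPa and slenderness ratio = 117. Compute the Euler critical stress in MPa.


sigma_cr = pi^2 * E / lambda^2
= 9.8696 * 210000.0 / 117^2
= 9.8696 * 210000.0 / 13689
= 151.4075 MPa

151.4075 MPa


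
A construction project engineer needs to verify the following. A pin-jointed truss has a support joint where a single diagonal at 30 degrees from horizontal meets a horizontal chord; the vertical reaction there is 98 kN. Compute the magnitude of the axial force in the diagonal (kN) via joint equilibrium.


At the joint, only the diagonal has a vertical component, so vertical equilibrium gives:
F * sin(30) = 98
F = 98 / sin(30)
= 98 / 0.5
= 196.0 kN

196.0 kN


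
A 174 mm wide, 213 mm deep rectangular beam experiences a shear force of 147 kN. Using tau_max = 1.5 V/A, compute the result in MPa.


A = b * h = 174 * 213 = 37062 mm^2
V = 147 kN = 147000.0 N
tau_max = 1.5 * V / A = 1.5 * 147000.0 / 37062
= 5.9495 MPa

5.9495 MPa


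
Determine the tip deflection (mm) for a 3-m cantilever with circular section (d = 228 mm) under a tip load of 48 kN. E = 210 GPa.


I = pi * d^4 / 64 = pi * 228^4 / 64 = 132650620.77 mm^4
L = 3000.0 mm, P = 48000.0 N, E = 210000.0 MPa
delta = P * L^3 / (3 * E * I)
= 48000.0 * 3000.0^3 / (3 * 210000.0 * 132650620.77)
= 15.508 mm

15.508 mm


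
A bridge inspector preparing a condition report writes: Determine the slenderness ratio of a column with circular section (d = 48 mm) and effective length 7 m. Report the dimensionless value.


Radius of gyration r = d / 4 = 48 / 4 = 12.0 mm
L_eff = 7000.0 mm
Slenderness ratio = L / r = 7000.0 / 12.0 = 583.33 (dimensionless)

583.33 (dimensionless)


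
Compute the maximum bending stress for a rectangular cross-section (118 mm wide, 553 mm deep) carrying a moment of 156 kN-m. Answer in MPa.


I = b * h^3 / 12 = 118 * 553^3 / 12 = 1662938373.83 mm^4
y = h / 2 = 553 / 2 = 276.5 mm
M = 156 kN-m = 156000000.0 N-mm
sigma = M * y / I = 156000000.0 * 276.5 / 1662938373.83
= 25.94 MPa

25.94 MPa


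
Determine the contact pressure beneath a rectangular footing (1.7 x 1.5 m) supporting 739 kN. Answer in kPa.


A = 1.7 * 1.5 = 2.55 m^2
q = P / A = 739 / 2.55
= 289.8039 kPa

289.8039 kPa


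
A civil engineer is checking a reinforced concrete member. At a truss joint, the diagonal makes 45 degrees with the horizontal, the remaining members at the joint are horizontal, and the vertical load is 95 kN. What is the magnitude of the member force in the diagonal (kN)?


At the joint, only the diagonal has a vertical component, so vertical equilibrium gives:
F * sin(45) = 95
F = 95 / sin(45)
= 95 / 0.707107
= 134.35 kN

134.35 kN


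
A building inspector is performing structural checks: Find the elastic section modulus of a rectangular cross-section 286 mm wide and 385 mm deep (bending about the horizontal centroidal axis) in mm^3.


S = b * h^2 / 6
= 286 * 385^2 / 6
= 286 * 148225 / 6
= 7065391.67 mm^3

7065391.67 mm^3


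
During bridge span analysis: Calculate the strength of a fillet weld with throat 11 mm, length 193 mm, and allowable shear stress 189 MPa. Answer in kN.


Strength = throat * length * allowable stress
= 11 * 193 * 189 N
= 401247 N
= 401.25 kN

401.25 kN


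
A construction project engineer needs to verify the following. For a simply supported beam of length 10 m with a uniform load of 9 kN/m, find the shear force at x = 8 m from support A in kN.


R_A = w * L / 2 = 9 * 10 / 2 = 45.0 kN
V(x) = R_A - w * x = 45.0 - 9 * 8
= -27.0 kN

-27.0 kN


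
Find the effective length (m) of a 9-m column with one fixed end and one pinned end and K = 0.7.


L_eff = K * L
= 0.7 * 9
= 6.3 m

6.3 m


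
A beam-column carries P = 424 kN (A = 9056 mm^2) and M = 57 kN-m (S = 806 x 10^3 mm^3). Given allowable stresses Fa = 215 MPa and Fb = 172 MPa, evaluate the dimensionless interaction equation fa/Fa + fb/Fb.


f_a = P / A = 424000.0 / 9056 = 46.8198 MPa
f_b = M / S = 57000000.0 / 806000.0 = 70.7196 MPa
Ratio = f_a / Fa + f_b / Fb
= 46.8198 / 215 + 70.7196 / 172
= 0.6289 (dimensionless)

0.6289 (dimensionless)


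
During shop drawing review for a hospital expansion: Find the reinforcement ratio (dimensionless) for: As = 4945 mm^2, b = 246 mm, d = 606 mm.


rho = As / (b * d)
= 4945 / (246 * 606)
= 4945 / 149076
= 0.033171 (dimensionless)

0.033171 (dimensionless)


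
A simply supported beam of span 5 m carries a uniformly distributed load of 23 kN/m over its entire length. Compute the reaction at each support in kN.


Total load = w * L = 23 * 5 = 115 kN
By symmetry, each reaction R = total / 2 = 115 / 2 = 57.5 kN

57.5 kN


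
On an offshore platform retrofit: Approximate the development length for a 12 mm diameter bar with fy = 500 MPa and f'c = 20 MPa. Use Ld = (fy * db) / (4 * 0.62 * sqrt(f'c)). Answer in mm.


Ld = (fy * db) / (4 * 0.62 * sqrt(f'c))
= (500 * 12) / (4 * 0.62 * sqrt(20))
= 6000 / 11.0909
= 540.98 mm

540.98 mm


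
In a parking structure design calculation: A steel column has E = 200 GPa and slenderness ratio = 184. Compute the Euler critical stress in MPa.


sigma_cr = pi^2 * E / lambda^2
= 9.8696 * 200000.0 / 184^2
= 9.8696 * 200000.0 / 33856
= 58.3034 MPa

58.3034 MPa


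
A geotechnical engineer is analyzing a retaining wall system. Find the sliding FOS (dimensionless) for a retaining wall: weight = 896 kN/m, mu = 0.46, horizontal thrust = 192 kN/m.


Resisting force = mu * W = 0.46 * 896 = 412.16 kN/m
FOS = Resisting / Driving = 412.16 / 192
= 2.1467 (dimensionless)

2.1467 (dimensionless)


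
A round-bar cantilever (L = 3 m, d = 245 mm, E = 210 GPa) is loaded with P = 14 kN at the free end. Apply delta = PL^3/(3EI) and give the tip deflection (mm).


I = pi * d^4 / 64 = pi * 245^4 / 64 = 176861879.6 mm^4
L = 3000.0 mm, P = 14000.0 N, E = 210000.0 MPa
delta = P * L^3 / (3 * E * I)
= 14000.0 * 3000.0^3 / (3 * 210000.0 * 176861879.6)
= 3.3925 mm

3.3925 mm


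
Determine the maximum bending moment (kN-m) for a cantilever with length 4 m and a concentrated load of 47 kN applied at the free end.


For a cantilever with a point load at the free end:
M_max = P * L = 47 * 4 = 188 kN-m

188 kN-m


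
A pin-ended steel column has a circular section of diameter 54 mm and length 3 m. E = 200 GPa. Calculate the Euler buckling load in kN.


I = pi * d^4 / 64 = 417392.79 mm^4
L = 3000.0 mm
P_cr = pi^2 * E * I / L^2
= 9.8696 * 200000.0 * 417392.79 / 3000.0^2
= 91544.48 N = 91.5445 kN

91.5445 kN


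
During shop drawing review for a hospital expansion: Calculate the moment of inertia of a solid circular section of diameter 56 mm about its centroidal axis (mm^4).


r = d / 2 = 56 / 2 = 28.0 mm
I = pi * r^4 / 4 = pi * 28.0^4 / 4
= 482749.69 mm^4

482749.69 mm^4


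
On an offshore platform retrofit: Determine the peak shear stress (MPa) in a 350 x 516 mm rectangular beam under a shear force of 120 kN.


A = b * h = 350 * 516 = 180600 mm^2
V = 120 kN = 120000.0 N
tau_max = 1.5 * V / A = 1.5 * 120000.0 / 180600
= 0.9967 MPa

0.9967 MPa


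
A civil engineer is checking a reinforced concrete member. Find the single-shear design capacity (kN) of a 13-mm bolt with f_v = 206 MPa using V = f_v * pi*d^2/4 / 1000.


A = pi * d^2 / 4 = pi * 13^2 / 4 = 132.7323 mm^2
V = f_v * A / 1000 = 206 * 132.7323 / 1000
= 27.3429 kN

27.3429 kN


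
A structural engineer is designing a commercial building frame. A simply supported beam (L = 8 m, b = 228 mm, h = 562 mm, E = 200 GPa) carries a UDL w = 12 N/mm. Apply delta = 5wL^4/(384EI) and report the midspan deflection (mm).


I = 228 * 562^3 / 12 = 3372582232.0 mm^4
L = 8000.0 mm, w = 12 N/mm, E = 200000.0 MPa
delta = 5 * w * L^4 / (384 * E * I)
= 5 * 12 * 8000.0^4 / (384 * 200000.0 * 3372582232.0)
= 0.9488 mm

0.9488 mm


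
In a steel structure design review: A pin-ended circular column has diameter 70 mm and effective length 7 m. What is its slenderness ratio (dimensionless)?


Radius of gyration r = d / 4 = 70 / 4 = 17.5 mm
L_eff = 7000.0 mm
Slenderness ratio = L / r = 7000.0 / 17.5 = 400.0 (dimensionless)

400.0 (dimensionless)


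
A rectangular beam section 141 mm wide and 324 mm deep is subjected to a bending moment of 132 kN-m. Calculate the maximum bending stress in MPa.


I = b * h^3 / 12 = 141 * 324^3 / 12 = 399643632.0 mm^4
y = h / 2 = 324 / 2 = 162.0 mm
M = 132 kN-m = 132000000.0 N-mm
sigma = M * y / I = 132000000.0 * 162.0 / 399643632.0
= 53.51 MPa

53.51 MPa


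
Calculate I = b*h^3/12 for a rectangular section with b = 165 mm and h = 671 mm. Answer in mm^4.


I = b * h^3 / 12
= 165 * 671^3 / 12
= 165 * 302111711 / 12
= 4154036026.25 mm^4

4154036026.25 mm^4


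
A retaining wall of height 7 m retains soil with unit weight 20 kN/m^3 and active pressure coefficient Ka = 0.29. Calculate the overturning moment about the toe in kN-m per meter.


Pa = 0.5 * Ka * gamma * H^2
= 0.5 * 0.29 * 20 * 7^2
= 142.1 kN/m
Arm = H / 3 = 7 / 3 = 2.3333 m
Mo = Pa * arm = Pa * H / 3 = 142.1 * 7 / 3 = 331.5667 kN-m/m

331.5667 kN-m/m


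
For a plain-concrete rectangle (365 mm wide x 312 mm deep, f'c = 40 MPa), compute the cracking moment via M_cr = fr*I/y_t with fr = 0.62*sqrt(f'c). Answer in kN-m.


fr = 0.62 * sqrt(40) = 0.62 * 6.3246 = 3.9212 MPa
I = 365 * 312^3 / 12 = 923794560.0 mm^4
y_t = 156.0 mm
M_cr = fr * I / y_t = 3.9212 * 923794560.0 / 156.0 N-mm
= 23.2205 kN-m

23.2205 kN-m


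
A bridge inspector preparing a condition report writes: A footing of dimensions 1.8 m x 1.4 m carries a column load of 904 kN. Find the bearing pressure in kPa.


A = 1.8 * 1.4 = 2.52 m^2
q = P / A = 904 / 2.52
= 358.7302 kPa

358.7302 kPa


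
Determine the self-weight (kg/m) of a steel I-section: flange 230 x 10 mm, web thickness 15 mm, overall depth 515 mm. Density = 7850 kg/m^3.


A_flanges = 2 * 230 * 10 = 4600 mm^2
A_web = (515 - 2 * 10) * 15 = 7425 mm^2
A_total = 4600 + 7425 = 12025 mm^2 = 0.012025 m^2
Weight = rho * A = 7850 * 0.012025 = 94.3962 kg/m

94.3962 kg/m


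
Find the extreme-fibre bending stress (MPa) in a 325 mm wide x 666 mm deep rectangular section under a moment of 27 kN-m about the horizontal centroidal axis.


I = b * h^3 / 12 = 325 * 666^3 / 12 = 8000641350.0 mm^4
y = h / 2 = 666 / 2 = 333.0 mm
M = 27 kN-m = 27000000.0 N-mm
sigma = M * y / I = 27000000.0 * 333.0 / 8000641350.0
= 1.12 MPa

1.12 MPa


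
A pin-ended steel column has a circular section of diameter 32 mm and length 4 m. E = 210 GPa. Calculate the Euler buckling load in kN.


I = pi * d^4 / 64 = 51471.85 mm^4
L = 4000.0 mm
P_cr = pi^2 * E * I / L^2
= 9.8696 * 210000.0 * 51471.85 / 4000.0^2
= 6667.59 N = 6.6676 kN

6.6676 kN


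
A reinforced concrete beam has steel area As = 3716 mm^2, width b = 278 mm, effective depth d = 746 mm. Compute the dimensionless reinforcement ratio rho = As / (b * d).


rho = As / (b * d)
= 3716 / (278 * 746)
= 3716 / 207388
= 0.017918 (dimensionless)

0.017918 (dimensionless)


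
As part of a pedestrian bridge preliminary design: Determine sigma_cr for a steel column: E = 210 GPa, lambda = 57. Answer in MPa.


sigma_cr = pi^2 * E / lambda^2
= 9.8696 * 210000.0 / 57^2
= 9.8696 * 210000.0 / 3249
= 637.9246 MPa

637.9246 MPa


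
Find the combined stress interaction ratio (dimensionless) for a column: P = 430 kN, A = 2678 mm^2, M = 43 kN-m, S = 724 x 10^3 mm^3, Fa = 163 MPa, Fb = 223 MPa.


f_a = P / A = 430000.0 / 2678 = 160.5676 MPa
f_b = M / S = 43000000.0 / 724000.0 = 59.3923 MPa
Ratio = f_a / Fa + f_b / Fb
= 160.5676 / 163 + 59.3923 / 223
= 1.2514 (dimensionless)

1.2514 (dimensionless)


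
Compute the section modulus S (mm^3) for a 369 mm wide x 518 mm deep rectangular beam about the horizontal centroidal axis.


S = b * h^2 / 6
= 369 * 518^2 / 6
= 369 * 268324 / 6
= 16501926.0 mm^3

16501926.0 mm^3


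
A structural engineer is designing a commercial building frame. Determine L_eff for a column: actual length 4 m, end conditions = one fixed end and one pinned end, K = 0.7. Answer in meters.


L_eff = K * L
= 0.7 * 4
= 2.8 m

2.8 m


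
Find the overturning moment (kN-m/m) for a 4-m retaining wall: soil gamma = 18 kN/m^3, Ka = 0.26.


Pa = 0.5 * Ka * gamma * H^2
= 0.5 * 0.26 * 18 * 4^2
= 37.44 kN/m
Arm = H / 3 = 4 / 3 = 1.3333 m
Mo = Pa * arm = Pa * H / 3 = 37.44 * 4 / 3 = 49.92 kN-m/m

49.92 kN-m/m


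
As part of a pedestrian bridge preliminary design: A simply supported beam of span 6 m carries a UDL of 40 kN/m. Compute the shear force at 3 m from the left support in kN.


R_A = w * L / 2 = 40 * 6 / 2 = 120.0 kN
V(x) = R_A - w * x = 120.0 - 40 * 3
= 0.0 kN

0.0 kN


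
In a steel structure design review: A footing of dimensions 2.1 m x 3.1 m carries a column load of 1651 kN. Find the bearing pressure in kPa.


A = 2.1 * 3.1 = 6.51 m^2
q = P / A = 1651 / 6.51
= 253.6098 kPa

253.6098 kPa


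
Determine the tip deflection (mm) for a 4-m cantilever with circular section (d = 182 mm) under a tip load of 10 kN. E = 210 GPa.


I = pi * d^4 / 64 = pi * 182^4 / 64 = 53858648.42 mm^4
L = 4000.0 mm, P = 10000.0 N, E = 210000.0 MPa
delta = P * L^3 / (3 * E * I)
= 10000.0 * 4000.0^3 / (3 * 210000.0 * 53858648.42)
= 18.8618 mm

18.8618 mm


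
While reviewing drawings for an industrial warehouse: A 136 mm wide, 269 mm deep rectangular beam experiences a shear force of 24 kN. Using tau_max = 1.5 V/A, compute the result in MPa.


A = b * h = 136 * 269 = 36584 mm^2
V = 24 kN = 24000.0 N
tau_max = 1.5 * V / A = 1.5 * 24000.0 / 36584
= 0.984 MPa

0.984 MPa


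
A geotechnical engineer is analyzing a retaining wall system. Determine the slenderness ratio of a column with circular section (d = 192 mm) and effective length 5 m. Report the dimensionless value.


Radius of gyration r = d / 4 = 192 / 4 = 48.0 mm
L_eff = 5000.0 mm
Slenderness ratio = L / r = 5000.0 / 48.0 = 104.17 (dimensionless)

104.17 (dimensionless)


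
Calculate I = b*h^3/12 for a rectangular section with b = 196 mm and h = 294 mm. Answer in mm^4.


I = b * h^3 / 12
= 196 * 294^3 / 12
= 196 * 25412184 / 12
= 415065672.0 mm^4

415065672.0 mm^4


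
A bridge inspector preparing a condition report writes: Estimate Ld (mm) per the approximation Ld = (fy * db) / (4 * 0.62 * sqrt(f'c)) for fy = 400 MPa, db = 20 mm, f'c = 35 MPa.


Ld = (fy * db) / (4 * 0.62 * sqrt(f'c))
= (400 * 20) / (4 * 0.62 * sqrt(35))
= 8000 / 14.6719
= 545.26 mm

545.26 mm


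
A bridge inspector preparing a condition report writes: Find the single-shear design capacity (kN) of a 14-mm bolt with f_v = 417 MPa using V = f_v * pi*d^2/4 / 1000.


A = pi * d^2 / 4 = pi * 14^2 / 4 = 153.938 mm^2
V = f_v * A / 1000 = 417 * 153.938 / 1000
= 64.1922 kN

64.1922 kN


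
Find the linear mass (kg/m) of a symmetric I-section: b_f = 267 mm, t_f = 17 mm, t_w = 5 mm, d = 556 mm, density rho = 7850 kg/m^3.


A_flanges = 2 * 267 * 17 = 9078 mm^2
A_web = (556 - 2 * 17) * 5 = 2610 mm^2
A_total = 9078 + 2610 = 11688 mm^2 = 0.011688 m^2
Weight = rho * A = 7850 * 0.011688 = 91.7508 kg/m

91.7508 kg/m


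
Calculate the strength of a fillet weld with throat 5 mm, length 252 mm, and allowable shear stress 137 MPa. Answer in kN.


Strength = throat * length * allowable stress
= 5 * 252 * 137 N
= 172620 N
= 172.62 kN

172.62 kN


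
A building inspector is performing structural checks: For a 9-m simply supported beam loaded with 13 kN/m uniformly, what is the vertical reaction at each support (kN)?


Total load = w * L = 13 * 9 = 117 kN
By symmetry, each reaction R = total / 2 = 117 / 2 = 58.5 kN

58.5 kN


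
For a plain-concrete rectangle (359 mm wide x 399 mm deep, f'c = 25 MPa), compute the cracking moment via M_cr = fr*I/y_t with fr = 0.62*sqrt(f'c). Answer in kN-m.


fr = 0.62 * sqrt(25) = 0.62 * 5.0 = 3.1 MPa
I = 359 * 399^3 / 12 = 1900342536.75 mm^4
y_t = 199.5 mm
M_cr = fr * I / y_t = 3.1 * 1900342536.75 / 199.5 N-mm
= 29.5291 kN-m

29.5291 kN-m


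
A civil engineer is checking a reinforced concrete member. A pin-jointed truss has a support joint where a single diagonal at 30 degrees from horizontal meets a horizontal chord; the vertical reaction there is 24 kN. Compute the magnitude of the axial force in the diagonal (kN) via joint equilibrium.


At the joint, only the diagonal has a vertical component, so vertical equilibrium gives:
F * sin(30) = 24
F = 24 / sin(30)
= 24 / 0.5
= 48.0 kN

48.0 kN


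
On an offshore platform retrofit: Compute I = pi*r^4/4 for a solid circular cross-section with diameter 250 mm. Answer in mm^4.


r = d / 2 = 250 / 2 = 125.0 mm
I = pi * r^4 / 4 = pi * 125.0^4 / 4
= 191747598.49 mm^4

191747598.49 mm^4


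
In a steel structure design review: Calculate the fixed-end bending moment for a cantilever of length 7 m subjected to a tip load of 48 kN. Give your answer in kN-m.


For a cantilever with a point load at the free end:
M_max = P * L = 48 * 7 = 336 kN-m

336 kN-m


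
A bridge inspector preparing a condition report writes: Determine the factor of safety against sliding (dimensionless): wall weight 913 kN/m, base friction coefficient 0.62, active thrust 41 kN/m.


Resisting force = mu * W = 0.62 * 913 = 566.06 kN/m
FOS = Resisting / Driving = 566.06 / 41
= 13.8063 (dimensionless)

13.8063 (dimensionless)


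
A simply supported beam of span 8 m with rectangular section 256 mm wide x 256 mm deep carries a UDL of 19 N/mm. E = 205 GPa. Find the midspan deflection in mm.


I = 256 * 256^3 / 12 = 357913941.33 mm^4
L = 8000.0 mm, w = 19 N/mm, E = 205000.0 MPa
delta = 5 * w * L^4 / (384 * E * I)
= 5 * 19 * 8000.0^4 / (384 * 205000.0 * 357913941.33)
= 13.8108 mm

13.8108 mm


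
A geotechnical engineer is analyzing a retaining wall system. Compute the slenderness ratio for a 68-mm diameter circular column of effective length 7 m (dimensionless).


Radius of gyration r = d / 4 = 68 / 4 = 17.0 mm
L_eff = 7000.0 mm
Slenderness ratio = L / r = 7000.0 / 17.0 = 411.76 (dimensionless)

411.76 (dimensionless)


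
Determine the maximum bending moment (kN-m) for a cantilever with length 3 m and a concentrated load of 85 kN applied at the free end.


For a cantilever with a point load at the free end:
M_max = P * L = 85 * 3 = 255 kN-m

255 kN-m


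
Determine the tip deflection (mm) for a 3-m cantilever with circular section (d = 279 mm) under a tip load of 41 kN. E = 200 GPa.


I = pi * d^4 / 64 = pi * 279^4 / 64 = 297431329.11 mm^4
L = 3000.0 mm, P = 41000.0 N, E = 200000.0 MPa
delta = P * L^3 / (3 * E * I)
= 41000.0 * 3000.0^3 / (3 * 200000.0 * 297431329.11)
= 6.2031 mm

6.2031 mm


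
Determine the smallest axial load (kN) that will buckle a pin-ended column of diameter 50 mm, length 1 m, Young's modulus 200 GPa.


I = pi * d^4 / 64 = 306796.16 mm^4
L = 1000.0 mm
P_cr = pi^2 * E * I / L^2
= 9.8696 * 200000.0 * 306796.16 / 1000.0^2
= 605591.34 N = 605.5913 kN

605.5913 kN


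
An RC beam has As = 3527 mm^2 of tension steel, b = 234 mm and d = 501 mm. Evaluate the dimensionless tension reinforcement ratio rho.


rho = As / (b * d)
= 3527 / (234 * 501)
= 3527 / 117234
= 0.030085 (dimensionless)

0.030085 (dimensionless)


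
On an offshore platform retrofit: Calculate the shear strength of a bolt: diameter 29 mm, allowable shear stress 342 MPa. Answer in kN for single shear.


A = pi * d^2 / 4 = pi * 29^2 / 4 = 660.5199 mm^2
V = f_v * A / 1000 = 342 * 660.5199 / 1000
= 225.8978 kN

225.8978 kN


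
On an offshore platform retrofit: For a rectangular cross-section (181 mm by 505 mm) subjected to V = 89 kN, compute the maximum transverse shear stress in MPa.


A = b * h = 181 * 505 = 91405 mm^2
V = 89 kN = 89000.0 N
tau_max = 1.5 * V / A = 1.5 * 89000.0 / 91405
= 1.4605 MPa

1.4605 MPa


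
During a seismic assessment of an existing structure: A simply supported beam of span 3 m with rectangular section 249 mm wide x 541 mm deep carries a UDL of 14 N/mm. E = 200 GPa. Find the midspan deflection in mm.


I = 249 * 541^3 / 12 = 3285563735.75 mm^4
L = 3000.0 mm, w = 14 N/mm, E = 200000.0 MPa
delta = 5 * w * L^4 / (384 * E * I)
= 5 * 14 * 3000.0^4 / (384 * 200000.0 * 3285563735.75)
= 0.0225 mm

0.0225 mm


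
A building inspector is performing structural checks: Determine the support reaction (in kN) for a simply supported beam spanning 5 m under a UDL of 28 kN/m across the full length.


Total load = w * L = 28 * 5 = 140 kN
By symmetry, each reaction R = total / 2 = 140 / 2 = 70.0 kN

70.0 kN


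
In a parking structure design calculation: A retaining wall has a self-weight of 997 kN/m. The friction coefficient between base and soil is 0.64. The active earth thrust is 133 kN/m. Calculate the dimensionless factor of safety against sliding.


Resisting force = mu * W = 0.64 * 997 = 638.08 kN/m
FOS = Resisting / Driving = 638.08 / 133
= 4.7976 (dimensionless)

4.7976 (dimensionless)


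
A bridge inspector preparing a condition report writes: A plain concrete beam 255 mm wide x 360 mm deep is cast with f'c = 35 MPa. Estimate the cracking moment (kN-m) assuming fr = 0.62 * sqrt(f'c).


fr = 0.62 * sqrt(35) = 0.62 * 5.9161 = 3.668 MPa
I = 255 * 360^3 / 12 = 991440000.0 mm^4
y_t = 180.0 mm
M_cr = fr * I / y_t = 3.668 * 991440000.0 / 180.0 N-mm
= 20.2032 kN-m

20.2032 kN-m


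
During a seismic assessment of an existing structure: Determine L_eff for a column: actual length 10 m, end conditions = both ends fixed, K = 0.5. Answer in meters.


L_eff = K * L
= 0.5 * 10
= 5.0 m

5.0 m


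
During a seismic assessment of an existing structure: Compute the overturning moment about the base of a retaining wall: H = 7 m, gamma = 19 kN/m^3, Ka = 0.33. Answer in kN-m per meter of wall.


Pa = 0.5 * Ka * gamma * H^2
= 0.5 * 0.33 * 19 * 7^2
= 153.615 kN/m
Arm = H / 3 = 7 / 3 = 2.3333 m
Mo = Pa * arm = Pa * H / 3 = 153.615 * 7 / 3 = 358.435 kN-m/m

358.435 kN-m/m


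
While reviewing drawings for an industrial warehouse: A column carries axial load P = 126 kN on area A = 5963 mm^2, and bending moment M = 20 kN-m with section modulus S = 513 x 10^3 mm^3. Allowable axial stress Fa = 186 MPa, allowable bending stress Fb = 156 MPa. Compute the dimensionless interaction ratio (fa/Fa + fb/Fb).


f_a = P / A = 126000.0 / 5963 = 21.1303 MPa
f_b = M / S = 20000000.0 / 513000.0 = 38.9864 MPa
Ratio = f_a / Fa + f_b / Fb
= 21.1303 / 186 + 38.9864 / 156
= 0.3635 (dimensionless)

0.3635 (dimensionless)


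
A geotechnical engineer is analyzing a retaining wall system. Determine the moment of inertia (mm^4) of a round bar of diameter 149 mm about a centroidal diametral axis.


r = d / 2 = 149 / 2 = 74.5 mm
I = pi * r^4 / 4 = pi * 74.5^4 / 4
= 24194406.46 mm^4

24194406.46 mm^4


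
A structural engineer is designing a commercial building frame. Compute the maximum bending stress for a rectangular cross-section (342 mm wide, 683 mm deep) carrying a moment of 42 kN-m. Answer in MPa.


I = b * h^3 / 12 = 342 * 683^3 / 12 = 9080441629.5 mm^4
y = h / 2 = 683 / 2 = 341.5 mm
M = 42 kN-m = 42000000.0 N-mm
sigma = M * y / I = 42000000.0 * 341.5 / 9080441629.5
= 1.58 MPa

1.58 MPa


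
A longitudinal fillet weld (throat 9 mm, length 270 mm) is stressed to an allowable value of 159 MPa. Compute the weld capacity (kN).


Strength = throat * length * allowable stress
= 9 * 270 * 159 N
= 386370 N
= 386.37 kN

386.37 kN


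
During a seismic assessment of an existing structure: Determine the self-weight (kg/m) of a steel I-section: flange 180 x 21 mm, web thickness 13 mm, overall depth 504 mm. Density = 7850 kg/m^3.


A_flanges = 2 * 180 * 21 = 7560 mm^2
A_web = (504 - 2 * 21) * 13 = 6006 mm^2
A_total = 7560 + 6006 = 13566 mm^2 = 0.013566 m^2
Weight = rho * A = 7850 * 0.013566 = 106.4931 kg/m

106.4931 kg/m


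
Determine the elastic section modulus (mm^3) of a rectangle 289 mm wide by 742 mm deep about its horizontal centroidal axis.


S = b * h^2 / 6
= 289 * 742^2 / 6
= 289 * 550564 / 6
= 26518832.67 mm^3

26518832.67 mm^3


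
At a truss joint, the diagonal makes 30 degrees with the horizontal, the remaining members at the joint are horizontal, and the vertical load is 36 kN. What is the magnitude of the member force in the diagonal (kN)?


At the joint, only the diagonal has a vertical component, so vertical equilibrium gives:
F * sin(30) = 36
F = 36 / sin(30)
= 36 / 0.5
= 72.0 kN

72.0 kN


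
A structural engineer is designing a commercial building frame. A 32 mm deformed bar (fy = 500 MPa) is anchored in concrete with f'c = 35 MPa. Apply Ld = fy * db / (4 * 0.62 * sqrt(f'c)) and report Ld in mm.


Ld = (fy * db) / (4 * 0.62 * sqrt(f'c))
= (500 * 32) / (4 * 0.62 * sqrt(35))
= 16000 / 14.6719
= 1090.52 mm

1090.52 mm


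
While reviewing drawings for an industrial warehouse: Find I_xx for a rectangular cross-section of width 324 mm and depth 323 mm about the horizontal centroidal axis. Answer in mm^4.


I = b * h^3 / 12
= 324 * 323^3 / 12
= 324 * 33698267 / 12
= 909853209.0 mm^4

909853209.0 mm^4


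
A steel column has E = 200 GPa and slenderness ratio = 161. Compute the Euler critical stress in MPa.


sigma_cr = pi^2 * E / lambda^2
= 9.8696 * 200000.0 / 161^2
= 9.8696 * 200000.0 / 25921
= 76.1514 MPa

76.1514 MPa


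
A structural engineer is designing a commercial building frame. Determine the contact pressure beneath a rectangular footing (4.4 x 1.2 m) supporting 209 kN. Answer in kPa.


A = 4.4 * 1.2 = 5.28 m^2
q = P / A = 209 / 5.28
= 39.5833 kPa

39.5833 kPa


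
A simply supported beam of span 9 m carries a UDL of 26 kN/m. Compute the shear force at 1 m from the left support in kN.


R_A = w * L / 2 = 26 * 9 / 2 = 117.0 kN
V(x) = R_A - w * x = 117.0 - 26 * 1
= 91.0 kN

91.0 kN


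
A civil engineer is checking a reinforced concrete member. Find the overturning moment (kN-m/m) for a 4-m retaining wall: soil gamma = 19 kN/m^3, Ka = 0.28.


Pa = 0.5 * Ka * gamma * H^2
= 0.5 * 0.28 * 19 * 4^2
= 42.56 kN/m
Arm = H / 3 = 4 / 3 = 1.3333 m
Mo = Pa * arm = Pa * H / 3 = 42.56 * 4 / 3 = 56.7467 kN-m/m

56.7467 kN-m/m


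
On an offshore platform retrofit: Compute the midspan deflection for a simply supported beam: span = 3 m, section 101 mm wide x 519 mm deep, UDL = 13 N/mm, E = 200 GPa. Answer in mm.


I = 101 * 519^3 / 12 = 1176636188.25 mm^4
L = 3000.0 mm, w = 13 N/mm, E = 200000.0 MPa
delta = 5 * w * L^4 / (384 * E * I)
= 5 * 13 * 3000.0^4 / (384 * 200000.0 * 1176636188.25)
= 0.0583 mm

0.0583 mm


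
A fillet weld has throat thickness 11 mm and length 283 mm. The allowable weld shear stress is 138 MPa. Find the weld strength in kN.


Strength = throat * length * allowable stress
= 11 * 283 * 138 N
= 429594 N
= 429.59 kN

429.59 kN


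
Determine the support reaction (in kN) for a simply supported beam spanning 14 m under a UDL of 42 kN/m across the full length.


Total load = w * L = 42 * 14 = 588 kN
By symmetry, each reaction R = total / 2 = 588 / 2 = 294.0 kN

294.0 kN


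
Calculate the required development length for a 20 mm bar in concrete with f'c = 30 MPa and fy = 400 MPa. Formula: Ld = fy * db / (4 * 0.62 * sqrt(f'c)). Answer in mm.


Ld = (fy * db) / (4 * 0.62 * sqrt(f'c))
= (400 * 20) / (4 * 0.62 * sqrt(30))
= 8000 / 13.5835
= 588.95 mm

588.95 mm


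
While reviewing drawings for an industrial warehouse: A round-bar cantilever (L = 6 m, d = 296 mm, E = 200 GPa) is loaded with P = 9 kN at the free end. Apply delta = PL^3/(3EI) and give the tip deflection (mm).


I = pi * d^4 / 64 = pi * 296^4 / 64 = 376822427.47 mm^4
L = 6000.0 mm, P = 9000.0 N, E = 200000.0 MPa
delta = P * L^3 / (3 * E * I)
= 9000.0 * 6000.0^3 / (3 * 200000.0 * 376822427.47)
= 8.5982 mm

8.5982 mm


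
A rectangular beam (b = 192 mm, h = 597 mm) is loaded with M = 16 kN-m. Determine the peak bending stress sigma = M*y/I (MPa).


I = b * h^3 / 12 = 192 * 597^3 / 12 = 3404418768.0 mm^4
y = h / 2 = 597 / 2 = 298.5 mm
M = 16 kN-m = 16000000.0 N-mm
sigma = M * y / I = 16000000.0 * 298.5 / 3404418768.0
= 1.4 MPa

1.4 MPa
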